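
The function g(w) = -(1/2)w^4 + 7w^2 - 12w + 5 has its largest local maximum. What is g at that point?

g'(w) = -2w^3 + 14w - 12. Setting g'(w) = 0 gives w ∈ {-3, 1, 2}.
Second-derivative test with g''(w) = -6w^2 + 14: g''(-3) = -40 < 0 ⇒ local maximum; g''(1) = 8 > 0 ⇒ local minimum; g''(2) = -10 < 0 ⇒ local maximum.
So the largest local maximum value is g(-3) = 127/2.

127/2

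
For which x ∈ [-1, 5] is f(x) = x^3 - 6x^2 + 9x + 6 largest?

The derivative is 3x^2 - 12x + 9, which vanishes at x = 1 and x = 3.
Evaluating at the critical points and endpoints: f(-1) = -10,  f(1) = 10,  f(3) = 6,  f(5) = 26.
Hence the absolute maximum is 26 at x = 5.

5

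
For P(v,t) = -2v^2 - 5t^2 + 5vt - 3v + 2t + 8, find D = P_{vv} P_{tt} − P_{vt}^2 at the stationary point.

∂P/∂v = -4v + 5t - 3 = 0 and ∂P/∂t = 5v - 10t + 2 = 0, so (v, t) = (-4/3, -7/15).
The Hessian has P_{vv} = -4, P_{tt} = -10, P_{vt} = 5, giving D = 15 > 0 with P_{vv} < 0, so the point is a local maximum.
D = (-4)·(-10) − (5)^2 = 15.

15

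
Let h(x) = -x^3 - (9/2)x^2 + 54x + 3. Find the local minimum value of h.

h'(x) = -3x^2 - 9x + 54. Setting h'(x) = 0 gives x ∈ {-6, 3}.
h''(x) = -6x - 9. h''(-6) = 27 > 0 ⇒ local minimum; h''(3) = -27 < 0 ⇒ local maximum.
So the local minimum value is h(-6) = -267.

-267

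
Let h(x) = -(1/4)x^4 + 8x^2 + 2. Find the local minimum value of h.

2

Critical points: h'(x) = -x^3 + 16x vanishes at x = -4, 0, 4.
Second-derivative test with h''(x) = -3x^2 + 16: h''(-4) = -32 < 0 ⇒ local maximum; h''(0) = 16 > 0 ⇒ local minimum; h''(4) = -32 < 0 ⇒ local maximum.
The local minimum is h(0) = 2.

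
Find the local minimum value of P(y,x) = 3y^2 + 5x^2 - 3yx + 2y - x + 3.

∂P/∂y = 6y - 3x + 2 = 0 and ∂P/∂x = -3y + 10x - 1 = 0, so (y, x) = (-1/3, 0).
The Hessian has P_{yy} = 6, P_{xx} = 10, P_{yx} = -3, giving D = 51 > 0 with P_{yy} > 0, so the point is a local minimum.
P(-1/3, 0) = 8/3.

8/3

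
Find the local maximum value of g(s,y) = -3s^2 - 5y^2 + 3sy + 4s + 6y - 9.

∂g/∂s = -6s + 3y + 4 = 0 and ∂g/∂y = 3s - 10y + 6 = 0, so (s, y) = (58/51, 16/17).
The Hessian has g_{ss} = -6, g_{yy} = -10, g_{sy} = 3, giving D = 51 > 0 with g_{ss} < 0, so the point is a local maximum.
g(58/51, 16/17) = -199/51.

-199/51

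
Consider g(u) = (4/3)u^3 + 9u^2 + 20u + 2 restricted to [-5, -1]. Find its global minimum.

The derivative is 4u^2 + 18u + 20, which vanishes at u = -5/2 and u = -2.
Candidates: g(-5) = -119/3; g(-5/2) = -151/12; g(-2) = -38/3; g(-1) = -31/3.
The minimum over the interval is -119/3, attained at u = -5.

-119/3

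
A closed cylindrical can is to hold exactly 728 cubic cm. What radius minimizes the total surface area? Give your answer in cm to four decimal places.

4.8751

With radius r and height h, πr²h = 728 so h = 728/(πr²), and S(r) = 2πr² + 2πrh = 2πr² + 2·728/r.
S'(r) = 4πr − 2·728/r² = 0 ⇒ r³ = 728/(2π), so r ≈ 4.8751 and h = 2r ≈ 9.7502.
S''(r) = 4π + 4·728/r³ > 0, so this is the minimum; S ≈ 447.9905.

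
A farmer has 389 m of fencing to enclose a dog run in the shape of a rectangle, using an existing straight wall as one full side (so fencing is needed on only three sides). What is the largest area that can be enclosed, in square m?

151321/8

Let the sides perpendicular to the wall have length x and the parallel side y, so 2x + y = 389 and the area is A = xy = x(389 − 2x).
A'(x) = 389 − 4x = 0 gives x = 389/4, and A''(x) = −4 < 0 confirms a maximum.
Then y = 389 − 2·389/4 = 389/2 and A = 151321/8.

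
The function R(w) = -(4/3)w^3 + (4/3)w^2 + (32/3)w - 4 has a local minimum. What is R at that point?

Critical points: R'(w) = -4w^2 + (8/3)w + 32/3 vanishes at w = -4/3, 2.
R''(w) = -8w + 8/3. R''(-4/3) = 40/3 > 0 ⇒ local minimum; R''(2) = -40/3 < 0 ⇒ local maximum.
The local minimum is R(-4/3) = -1028/81.

-1028/81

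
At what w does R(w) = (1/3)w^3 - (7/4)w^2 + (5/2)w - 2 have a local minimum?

R'(w) = w^2 - (7/2)w + 5/2. Setting R'(w) = 0 gives w ∈ {1, 5/2}.
Since R''(w) = 2w - 7/2, we get R''(1) = -3/2 < 0 ⇒ local maximum; R''(5/2) = 3/2 > 0 ⇒ local minimum.
The local minimum is R(5/2) = -71/48.

5/2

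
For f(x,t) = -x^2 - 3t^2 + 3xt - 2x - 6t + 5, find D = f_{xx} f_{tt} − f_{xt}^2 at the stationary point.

3

∂f/∂x = -2x + 3t - 2 = 0 and ∂f/∂t = 3x - 6t - 6 = 0, so (x, t) = (-10, -6).
The Hessian has f_{xx} = -2, f_{tt} = -6, f_{xt} = 3, giving D = 3 > 0 with f_{xx} < 0, so the point is a local maximum.
D = (-2)·(-6) − (3)^2 = 3.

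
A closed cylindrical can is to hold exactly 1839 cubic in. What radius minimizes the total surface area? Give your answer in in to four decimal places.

With radius r and height h, πr²h = 1839 so h = 1839/(πr²), and S(r) = 2πr² + 2πrh = 2πr² + 2·1839/r.
S'(r) = 4πr − 2·1839/r² = 0 ⇒ r³ = 1839/(2π), so r ≈ 6.6395 and h = 2r ≈ 13.2790.
S''(r) = 4π + 4·1839/r³ > 0, so this is the minimum; S ≈ 830.9388.

6.6395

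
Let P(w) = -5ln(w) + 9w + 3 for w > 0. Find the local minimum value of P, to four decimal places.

P'(w) = -5/w + 9 = 0 gives w = 5/9.
P''(w) = 5/w², which is positive for w > 0, so this is a local minimum.
P(5/9) = -5·ln(5/9) + 5 + 3 ≈ 10.9389.

10.9389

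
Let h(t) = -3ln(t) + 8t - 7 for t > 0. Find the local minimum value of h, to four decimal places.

-1.0575

h'(t) = -3/t + 8 = 0 gives t = 3/8.
h''(t) = 3/t², which is positive for t > 0, so this is a local minimum.
h(3/8) = -3·ln(3/8) + 3 - 7 ≈ -1.0575.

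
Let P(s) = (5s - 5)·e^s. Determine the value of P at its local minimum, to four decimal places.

P'(s) = 5·e^s + (5s - 5)·1·e^s = (5s)·e^s. Since e^s > 0, the only critical point is s = 0.
P''(0) has the same sign as 5 > 0, so this is a local minimum.
P(0) = (-5)·e^(0) ≈ -5.0000.

-5.0000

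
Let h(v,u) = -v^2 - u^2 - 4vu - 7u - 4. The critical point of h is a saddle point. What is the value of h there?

-97/12

∂h/∂v = -2v - 4u = 0 and ∂h/∂u = -4v - 2u - 7 = 0, so (v, u) = (-7/3, 7/6).
The Hessian has h_{vv} = -2, h_{uu} = -2, h_{vu} = -4, giving D = -12 < 0, so the point is a saddle point.
h(-7/3, 7/6) = -97/12.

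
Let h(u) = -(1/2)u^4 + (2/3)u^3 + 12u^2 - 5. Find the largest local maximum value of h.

Critical points: h'(u) = -2u^3 + 2u^2 + 24u vanishes at u = -3, 0, 4.
Since h''(u) = -6u^2 + 4u + 24, we get h''(-3) = -42 < 0 ⇒ local maximum; h''(0) = 24 > 0 ⇒ local minimum; h''(4) = -56 < 0 ⇒ local maximum.
The largest local maximum is h(4) = 305/3.

305/3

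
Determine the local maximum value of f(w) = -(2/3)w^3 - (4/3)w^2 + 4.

4

f'(w) = -2w^2 - (8/3)w. Setting f'(w) = 0 gives w ∈ {-4/3, 0}.
Since f''(w) = -4w - 8/3, we get f''(-4/3) = 8/3 > 0 ⇒ local minimum; f''(0) = -8/3 < 0 ⇒ local maximum.
The local maximum is f(0) = 4.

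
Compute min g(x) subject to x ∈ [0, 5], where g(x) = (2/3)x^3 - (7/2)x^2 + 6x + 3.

3

g'(x) = 2x^2 - 7x + 6, which vanishes at x = 3/2 and x = 2.
Evaluating at the critical points and endpoints: g(0) = 3; g(3/2) = 51/8; g(2) = 19/3; g(5) = 173/6.
The minimum over the interval is 3, attained at x = 0.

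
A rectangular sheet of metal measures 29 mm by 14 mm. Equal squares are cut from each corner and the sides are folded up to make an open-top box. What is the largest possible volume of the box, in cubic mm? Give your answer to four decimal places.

552.0200

With cut size x, the volume is V(x) = x(29 − 2x)(14 − 2x) for 0 < x < 7.
V'(x) = 12x^2 − 172x + 406. Setting V'(x) = 0 gives x ≈ 2.9800 (the root in (0, 7)).
V''(x) = 24x − 172 is negative there, so this is the maximum; V ≈ 552.0200.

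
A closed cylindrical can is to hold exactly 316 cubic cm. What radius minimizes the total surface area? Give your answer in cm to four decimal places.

3.6912

With radius r and height h, πr²h = 316 so h = 316/(πr²), and S(r) = 2πr² + 2πrh = 2πr² + 2·316/r.
S'(r) = 4πr − 2·316/r² = 0 ⇒ r³ = 316/(2π), so r ≈ 3.6912 and h = 2r ≈ 7.3824.
S''(r) = 4π + 4·316/r³ > 0, so this is the minimum; S ≈ 256.8262.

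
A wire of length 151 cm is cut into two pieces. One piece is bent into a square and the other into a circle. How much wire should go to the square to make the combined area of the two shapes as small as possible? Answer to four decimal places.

84.5750

Let x be the length used for the square. Square side x/4; circle radius (151−x)/(2π).
A(x) = (x/4)² + π·((151−x)/(2π))² = x²/16 + (151−x)²/(4π) for 0 ≤ x ≤ 151. A'(x) = x/8 − (151−x)/(2π) = 0 gives x = 4·151/(π+4) ≈ 84.5750.
A'' = 1/8 + 1/(2π) > 0, so this gives the minimum combined area; x ≈ 84.5750 cm to the square.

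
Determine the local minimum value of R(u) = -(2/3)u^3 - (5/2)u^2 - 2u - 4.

R'(u) = -2u^2 - 5u - 2. Setting R'(u) = 0 gives u ∈ {-2, -1/2}.
Second-derivative test with R''(u) = -4u - 5: R''(-2) = 3 > 0 ⇒ local minimum; R''(-1/2) = -3 < 0 ⇒ local maximum.
So the local minimum value is R(-2) = -14/3.

-14/3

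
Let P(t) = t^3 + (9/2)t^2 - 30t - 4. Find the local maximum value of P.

267/2

P'(t) = 3t^2 + 9t - 30. Setting P'(t) = 0 gives t ∈ {-5, 2}.
Second-derivative test with P''(t) = 6t + 9: P''(-5) = -21 < 0 ⇒ local maximum; P''(2) = 21 > 0 ⇒ local minimum.
Thus P has its local maximum at t = -5, with value 267/2.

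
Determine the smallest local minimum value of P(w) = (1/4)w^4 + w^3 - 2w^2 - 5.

-37

P'(w) = w^3 + 3w^2 - 4w = 0 at w = -4, 0, 1.
Second-derivative test with P''(w) = 3w^2 + 6w - 4: P''(-4) = 20 > 0 ⇒ local minimum; P''(0) = -4 < 0 ⇒ local maximum; P''(1) = 5 > 0 ⇒ local minimum.
So the smallest local minimum value is P(-4) = -37.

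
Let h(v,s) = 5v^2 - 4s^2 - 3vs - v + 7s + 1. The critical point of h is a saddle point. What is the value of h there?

∂h/∂v = 10v - 3s - 1 = 0 and ∂h/∂s = -3v - 8s + 7 = 0, so (v, s) = (29/89, 67/89).
The Hessian has h_{vv} = 10, h_{ss} = -8, h_{vs} = -3, giving D = -89 < 0, so the point is a saddle point.
h(29/89, 67/89) = 309/89.

309/89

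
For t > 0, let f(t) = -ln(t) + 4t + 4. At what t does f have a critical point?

f'(t) = -1/t + 4 = 0 gives t = 1/4.
f''(t) = 1/t², which is positive for t > 0, so this is a local minimum.
f(1/4) = -1·ln(1/4) + 1 + 4 ≈ 6.3863.

1/4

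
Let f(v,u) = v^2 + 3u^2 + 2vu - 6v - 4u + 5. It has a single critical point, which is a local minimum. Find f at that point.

-9/2

∂f/∂v = 2v + 2u - 6 = 0 and ∂f/∂u = 2v + 6u - 4 = 0, so (v, u) = (7/2, -1/2).
The Hessian has f_{vv} = 2, f_{uu} = 6, f_{vu} = 2, giving D = 8 > 0 with f_{vv} > 0, so the point is a local minimum.
f(7/2, -1/2) = -9/2.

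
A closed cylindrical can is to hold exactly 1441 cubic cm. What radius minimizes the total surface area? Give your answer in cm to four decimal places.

6.1211

With radius r and height h, πr²h = 1441 so h = 1441/(πr²), and S(r) = 2πr² + 2πrh = 2πr² + 2·1441/r.
S'(r) = 4πr − 2·1441/r² = 0 ⇒ r³ = 1441/(2π), so r ≈ 6.1211 and h = 2r ≈ 12.2422.
S''(r) = 4π + 4·1441/r³ > 0, so this is the minimum; S ≈ 706.2479.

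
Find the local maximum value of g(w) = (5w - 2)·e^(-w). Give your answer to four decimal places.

1.2330

g'(w) = 5·e^(-w) + (5w - 2)·(-1)·e^(-w) = (-5w + 7)·e^(-w). Since e^(-w) > 0, the only critical point is w = 7/5.
g''(7/5) has the same sign as -5 < 0, so this is a local maximum.
g(7/5) = (5)·e^(-7/5) ≈ 1.2330.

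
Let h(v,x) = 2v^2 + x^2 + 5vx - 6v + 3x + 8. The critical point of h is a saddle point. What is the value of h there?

280/17

∂h/∂v = 4v + 5x - 6 = 0 and ∂h/∂x = 5v + 2x + 3 = 0, so (v, x) = (-27/17, 42/17).
The Hessian has h_{vv} = 4, h_{xx} = 2, h_{vx} = 5, giving D = -17 < 0, so the point is a saddle point.
h(-27/17, 42/17) = 280/17.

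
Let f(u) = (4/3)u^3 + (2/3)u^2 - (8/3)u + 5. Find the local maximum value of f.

f'(u) = 4u^2 + (4/3)u - 8/3. Setting f'(u) = 0 gives u ∈ {-1, 2/3}.
Since f''(u) = 8u + 4/3, we get f''(-1) = -20/3 < 0 ⇒ local maximum; f''(2/3) = 20/3 > 0 ⇒ local minimum.
The local maximum is f(-1) = 7.

7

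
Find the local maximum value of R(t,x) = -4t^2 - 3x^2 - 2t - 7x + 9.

40/3

∂R/∂t = -8t - 2 = 0 and ∂R/∂x = -6x - 7 = 0, so (t, x) = (-1/4, -7/6).
The Hessian has R_{tt} = -8, R_{xx} = -6, R_{tx} = 0, giving D = 48 > 0 with R_{tt} < 0, so the point is a local maximum.
R(-1/4, -7/6) = 40/3.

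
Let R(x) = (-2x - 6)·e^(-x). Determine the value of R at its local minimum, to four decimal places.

-14.7781

R'(x) = (-2)·e^(-x) + (-2x - 6)·(-1)·e^(-x) = (2x + 4)·e^(-x). Since e^(-x) > 0, the only critical point is x = -2.
R''(-2) has the same sign as 2 > 0, so this is a local minimum.
R(-2) = (-2)·e^(2) ≈ -14.7781.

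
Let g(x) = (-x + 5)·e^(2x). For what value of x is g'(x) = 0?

Differentiating with the product rule gives g'(x) = (-2x + 9)·e^(2x). Since e^(2x) > 0, the only critical point is x = 9/2.
g''(9/2) has the same sign as -2 < 0, so this is a local maximum.
g(9/2) = (1/2)·e^(9) ≈ 4051.5420.

9/2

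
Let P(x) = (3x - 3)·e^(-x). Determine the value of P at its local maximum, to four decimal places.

P'(x) = 3·e^(-x) + (3x - 3)·(-1)·e^(-x) = (-3x + 6)·e^(-x). Since e^(-x) > 0, the only critical point is x = 2.
P''(2) has the same sign as -3 < 0, so this is a local maximum.
P(2) = (3)·e^(-2) ≈ 0.4060.

0.4060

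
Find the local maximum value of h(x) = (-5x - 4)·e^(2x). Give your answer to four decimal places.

0.1857

By the product rule, h'(x) = (-10x - 13)·e^(2x). Since e^(2x) > 0, the only critical point is x = -13/10.
h''(-13/10) has the same sign as -10 < 0, so this is a local maximum.
h(-13/10) = (5/2)·e^(-13/5) ≈ 0.1857.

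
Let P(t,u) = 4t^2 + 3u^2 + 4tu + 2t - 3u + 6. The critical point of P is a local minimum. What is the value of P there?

∂P/∂t = 8t + 4u + 2 = 0 and ∂P/∂u = 4t + 6u - 3 = 0, so (t, u) = (-3/4, 1).
The Hessian has P_{tt} = 8, P_{uu} = 6, P_{tu} = 4, giving D = 32 > 0 with P_{tt} > 0, so the point is a local minimum.
P(-3/4, 1) = 15/4.

15/4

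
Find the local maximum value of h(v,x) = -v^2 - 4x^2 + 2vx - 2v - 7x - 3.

∂h/∂v = -2v + 2x - 2 = 0 and ∂h/∂x = 2v - 8x - 7 = 0, so (v, x) = (-5/2, -3/2).
The Hessian has h_{vv} = -2, h_{xx} = -8, h_{vx} = 2, giving D = 12 > 0 with h_{vv} < 0, so the point is a local maximum.
h(-5/2, -3/2) = 19/4.

19/4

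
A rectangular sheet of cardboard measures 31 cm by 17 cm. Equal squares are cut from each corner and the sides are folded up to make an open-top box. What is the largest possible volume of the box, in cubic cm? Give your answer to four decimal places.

840.0185

With cut size x, the volume is V(x) = x(31 − 2x)(17 − 2x) for 0 < x < 8.5.
V'(x) = 12x^2 − 192x + 527. Setting V'(x) = 0 gives x ≈ 3.5186 (the root in (0, 8.5)).
V''(x) = 24x − 192 is negative there, so this is the maximum; V ≈ 840.0185.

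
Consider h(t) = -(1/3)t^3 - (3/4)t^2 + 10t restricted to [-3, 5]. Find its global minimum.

Differentiating, h'(t) = -t^2 - (3/2)t + 10; whose only zero in [-3, 5] is t = 5/2.
Evaluating at the critical points and endpoints: h(-3) = -111/4, h(5/2) = 725/48, h(5) = -125/12.
The minimum over the interval is -111/4, attained at t = -3.

-111/4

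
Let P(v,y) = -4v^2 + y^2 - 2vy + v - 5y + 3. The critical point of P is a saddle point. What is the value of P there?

∂P/∂v = -8v - 2y + 1 = 0 and ∂P/∂y = -2v + 2y - 5 = 0, so (v, y) = (-2/5, 21/10).
The Hessian has P_{vv} = -8, P_{yy} = 2, P_{vy} = -2, giving D = -20 < 0, so the point is a saddle point.
P(-2/5, 21/10) = -49/20.

-49/20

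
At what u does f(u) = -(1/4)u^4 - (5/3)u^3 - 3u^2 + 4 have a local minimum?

-2

Critical points: f'(u) = -u^3 - 5u^2 - 6u vanishes at u = -3, -2, 0.
f''(u) = -3u^2 - 10u - 6. f''(-3) = -3 < 0 ⇒ local maximum; f''(-2) = 2 > 0 ⇒ local minimum; f''(0) = -6 < 0 ⇒ local maximum.
So the local minimum value is f(-2) = 4/3.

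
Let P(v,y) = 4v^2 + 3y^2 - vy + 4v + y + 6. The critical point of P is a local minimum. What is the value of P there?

226/47

∂P/∂v = 8v - y + 4 = 0 and ∂P/∂y = -v + 6y + 1 = 0, so (v, y) = (-25/47, -12/47).
The Hessian has P_{vv} = 8, P_{yy} = 6, P_{vy} = -1, giving D = 47 > 0 with P_{vv} > 0, so the point is a local minimum.
P(-25/47, -12/47) = 226/47.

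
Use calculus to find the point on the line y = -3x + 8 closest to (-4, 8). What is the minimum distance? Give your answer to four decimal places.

3.7947

Minimize D(x)^2 = (x + 4)^2 + (-3x)^2.
d/dx[D^2] = 2(x + 4) + 2·(-3)·(-3x) = 0 ⇒ x = -2/5.
Then y = 46/5 and the distance is √(72/5) ≈ 3.7947.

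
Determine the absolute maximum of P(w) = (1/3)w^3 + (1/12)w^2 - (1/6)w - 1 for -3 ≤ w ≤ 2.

P'(w) = w^2 + (1/6)w - 1/6, which vanishes at w = -1/2 and w = 1/3.
Compare values at every candidate in [-3, 2]: P(-3) = -35/4, P(-1/2) = -15/16, P(1/3) = -335/324, P(2) = 5/3.
So the maximum is P(2) = 5/3.

5/3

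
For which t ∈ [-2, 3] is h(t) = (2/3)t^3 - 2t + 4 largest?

h'(t) = 2t^2 - 2, which vanishes at t = -1 and t = 1.
Candidates: h(-2) = 8/3, h(-1) = 16/3, h(1) = 8/3, h(3) = 16.
Hence the absolute maximum is 16 at t = 3.

3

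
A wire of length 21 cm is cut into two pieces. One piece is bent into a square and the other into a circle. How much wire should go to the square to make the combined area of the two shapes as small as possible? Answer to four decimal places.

11.7621

Let x be the length used for the square. Square side x/4; circle radius (21−x)/(2π).
A(x) = (x/4)² + π·((21−x)/(2π))² = x²/16 + (21−x)²/(4π) for 0 ≤ x ≤ 21. A'(x) = x/8 − (21−x)/(2π) = 0 gives x = 4·21/(π+4) ≈ 11.7621.
A'' = 1/8 + 1/(2π) > 0, so this gives the minimum combined area; x ≈ 11.7621 cm to the square.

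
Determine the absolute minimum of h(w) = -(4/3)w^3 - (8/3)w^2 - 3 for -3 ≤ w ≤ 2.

The derivative is -4w^2 - (16/3)w, which vanishes at w = -4/3 and w = 0.
Evaluating at the critical points and endpoints: h(-3) = 9, h(-4/3) = -371/81, h(0) = -3, h(2) = -73/3.
The minimum over the interval is -73/3, attained at w = 2.

-73/3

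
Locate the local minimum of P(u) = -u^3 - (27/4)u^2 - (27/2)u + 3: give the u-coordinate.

P'(u) = -3u^2 - (27/2)u - 27/2. Setting P'(u) = 0 gives u ∈ {-3, -3/2}.
Since P''(u) = -6u - 27/2, we get P''(-3) = 9/2 > 0 ⇒ local minimum; P''(-3/2) = -9/2 < 0 ⇒ local maximum.
The local minimum is P(-3) = 39/4.

-3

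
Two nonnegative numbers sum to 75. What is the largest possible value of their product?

5625/4

With x + y = 75, the product is P(x) = x(75 − x).
P'(x) = 75 − 2x = 0 gives x = 75/2; P'' = −2 < 0, so this is the maximum.
P = 75/2·75/2 = 5625/4.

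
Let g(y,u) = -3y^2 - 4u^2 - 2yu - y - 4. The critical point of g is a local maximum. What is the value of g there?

∂g/∂y = -6y - 2u - 1 = 0 and ∂g/∂u = -2y - 8u = 0, so (y, u) = (-2/11, 1/22).
The Hessian has g_{yy} = -6, g_{uu} = -8, g_{yu} = -2, giving D = 44 > 0 with g_{yy} < 0, so the point is a local maximum.
g(-2/11, 1/22) = -43/11.

-43/11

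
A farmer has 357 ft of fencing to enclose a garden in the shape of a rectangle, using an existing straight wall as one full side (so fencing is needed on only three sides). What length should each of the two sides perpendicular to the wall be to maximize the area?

Let the sides perpendicular to the wall have length x and the parallel side y, so 2x + y = 357 and the area is A = xy = x(357 − 2x).
A'(x) = 357 − 4x = 0 gives x = 357/4, and A''(x) = −4 < 0 confirms a maximum.
Then y = 357 − 2·357/4 = 357/2 and A = 127449/8.

357/4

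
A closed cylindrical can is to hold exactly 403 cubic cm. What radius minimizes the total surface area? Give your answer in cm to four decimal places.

4.0029

With radius r and height h, πr²h = 403 so h = 403/(πr²), and S(r) = 2πr² + 2πrh = 2πr² + 2·403/r.
S'(r) = 4πr − 2·403/r² = 0 ⇒ r³ = 403/(2π), so r ≈ 4.0029 and h = 2r ≈ 8.0058.
S''(r) = 4π + 4·403/r³ > 0, so this is the minimum; S ≈ 302.0308.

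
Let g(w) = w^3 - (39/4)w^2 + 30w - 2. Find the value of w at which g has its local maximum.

5/2

Critical points: g'(w) = 3w^2 - (39/2)w + 30 vanishes at w = 5/2, 4.
Second-derivative test with g''(w) = 6w - 39/2: g''(5/2) = -9/2 < 0 ⇒ local maximum; g''(4) = 9/2 > 0 ⇒ local minimum.
Thus g has its local maximum at w = 5/2, with value 443/16.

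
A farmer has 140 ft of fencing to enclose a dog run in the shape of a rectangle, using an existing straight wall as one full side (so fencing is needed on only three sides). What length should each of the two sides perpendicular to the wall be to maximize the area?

35

Let the sides perpendicular to the wall have length x and the parallel side y, so 2x + y = 140 and the area is A = xy = x(140 − 2x).
A'(x) = 140 − 4x = 0 gives x = 35, and A''(x) = −4 < 0 confirms a maximum.
Then y = 140 − 2·35 = 70 and A = 2450.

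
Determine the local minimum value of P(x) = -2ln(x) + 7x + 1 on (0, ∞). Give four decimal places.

5.5055

P'(x) = -2/x + 7 = 0 gives x = 2/7.
P''(x) = 2/x², which is positive for x > 0, so this is a local minimum.
P(2/7) = -2·ln(2/7) + 2 + 1 ≈ 5.5055.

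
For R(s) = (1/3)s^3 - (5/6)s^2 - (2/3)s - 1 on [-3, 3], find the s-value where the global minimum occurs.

-3

The derivative is s^2 - (5/3)s - 2/3, which vanishes at s = -1/3 and s = 2.
Compare values at every candidate in [-3, 3]: R(-3) = -31/2; R(-1/3) = -143/162; R(2) = -3; R(3) = -3/2.
Hence the absolute minimum is -31/2 at s = -3.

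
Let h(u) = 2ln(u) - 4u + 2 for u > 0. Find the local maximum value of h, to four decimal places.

-1.3863

h'(u) = 2/u − 4 = 0 gives u = 1/2.
h''(u) = -2/u², which is negative for u > 0, so this is a local maximum.
h(1/2) = 2·ln(1/2) - 2 + 2 ≈ -1.3863.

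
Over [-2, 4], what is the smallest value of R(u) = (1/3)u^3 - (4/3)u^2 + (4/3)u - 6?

-50/3

The derivative is u^2 - (8/3)u + 4/3, which vanishes at u = 2/3 and u = 2.
Candidates: R(-2) = -50/3,  R(2/3) = -454/81,  R(2) = -6,  R(4) = -2/3.
The minimum over the interval is -50/3, attained at u = -2.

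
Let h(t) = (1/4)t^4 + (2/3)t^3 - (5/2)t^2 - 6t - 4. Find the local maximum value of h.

-11/12

h'(t) = t^3 + 2t^2 - 5t - 6 = 0 at t = -3, -1, 2.
h''(t) = 3t^2 + 4t - 5. h''(-3) = 10 > 0 ⇒ local minimum; h''(-1) = -6 < 0 ⇒ local maximum; h''(2) = 15 > 0 ⇒ local minimum.
Thus h has its local maximum at t = -1, with value -11/12.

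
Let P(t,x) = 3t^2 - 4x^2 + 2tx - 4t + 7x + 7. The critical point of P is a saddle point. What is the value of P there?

503/52

∂P/∂t = 6t + 2x - 4 = 0 and ∂P/∂x = 2t - 8x + 7 = 0, so (t, x) = (9/26, 25/26).
The Hessian has P_{tt} = 6, P_{xx} = -8, P_{tx} = 2, giving D = -52 < 0, so the point is a saddle point.
P(9/26, 25/26) = 503/52.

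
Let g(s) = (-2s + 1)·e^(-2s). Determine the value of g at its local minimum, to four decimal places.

-0.1353

Differentiating with the product rule gives g'(s) = (4s - 4)·e^(-2s). Since e^(-2s) > 0, the only critical point is s = 1.
g''(1) has the same sign as 4 > 0, so this is a local minimum.
g(1) = (-1)·e^(-2) ≈ -0.1353.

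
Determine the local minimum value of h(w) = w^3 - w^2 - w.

-1

Critical points: h'(w) = 3w^2 - 2w - 1 vanishes at w = -1/3, 1.
h''(w) = 6w - 2. h''(-1/3) = -4 < 0 ⇒ local maximum; h''(1) = 4 > 0 ⇒ local minimum.
So the local minimum value is h(1) = -1.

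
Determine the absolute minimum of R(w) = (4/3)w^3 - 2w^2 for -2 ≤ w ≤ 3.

R'(w) = 4w^2 - 4w, which vanishes at w = 0 and w = 1.
Evaluating at the critical points and endpoints: R(-2) = -56/3, R(0) = 0, R(1) = -2/3, R(3) = 18.
So the minimum is R(-2) = -56/3.

-56/3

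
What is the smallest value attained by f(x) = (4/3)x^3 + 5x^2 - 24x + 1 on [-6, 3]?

-77/4

f'(x) = 4x^2 + 10x - 24, which vanishes at x = -4 and x = 3/2.
Candidates: f(-6) = 37,  f(-4) = 275/3,  f(3/2) = -77/4,  f(3) = 10.
Hence the absolute minimum is -77/4 at x = 3/2.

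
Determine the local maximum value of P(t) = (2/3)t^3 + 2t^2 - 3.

P'(t) = 2t^2 + 4t = 0 at t = -2, 0.
Second-derivative test with P''(t) = 4t + 4: P''(-2) = -4 < 0 ⇒ local maximum; P''(0) = 4 > 0 ⇒ local minimum.
So the local maximum value is P(-2) = -1/3.

-1/3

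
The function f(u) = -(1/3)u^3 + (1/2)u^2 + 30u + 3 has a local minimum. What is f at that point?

-557/6

f'(u) = -u^2 + u + 30 = 0 at u = -5, 6.
f''(u) = -2u + 1. f''(-5) = 11 > 0 ⇒ local minimum; f''(6) = -11 < 0 ⇒ local maximum.
Thus f has its local minimum at u = -5, with value -557/6.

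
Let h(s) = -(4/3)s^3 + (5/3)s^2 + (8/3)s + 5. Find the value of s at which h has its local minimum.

-1/2

h'(s) = -4s^2 + (10/3)s + 8/3. Setting h'(s) = 0 gives s ∈ {-1/2, 4/3}.
Since h''(s) = -8s + 10/3, we get h''(-1/2) = 22/3 > 0 ⇒ local minimum; h''(4/3) = -22/3 < 0 ⇒ local maximum.
The local minimum is h(-1/2) = 17/4.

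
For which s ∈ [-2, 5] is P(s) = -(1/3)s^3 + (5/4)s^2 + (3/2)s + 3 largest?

The derivative is -s^2 + (5/2)s + 3/2, which vanishes at s = -1/2 and s = 3.
Evaluating at the critical points and endpoints: P(-2) = 23/3, P(-1/2) = 125/48, P(3) = 39/4, P(5) = 1/12.
Hence the absolute maximum is 39/4 at s = 3.

3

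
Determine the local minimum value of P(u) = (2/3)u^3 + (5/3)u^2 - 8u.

-496/81

P'(u) = 2u^2 + (10/3)u - 8. Setting P'(u) = 0 gives u ∈ {-3, 4/3}.
Second-derivative test with P''(u) = 4u + 10/3: P''(-3) = -26/3 < 0 ⇒ local maximum; P''(4/3) = 26/3 > 0 ⇒ local minimum.
Thus P has its local minimum at u = 4/3, with value -496/81.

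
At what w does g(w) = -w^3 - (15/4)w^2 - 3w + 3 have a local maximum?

-1/2

g'(w) = -3w^2 - (15/2)w - 3. Setting g'(w) = 0 gives w ∈ {-2, -1/2}.
Second-derivative test with g''(w) = -6w - 15/2: g''(-2) = 9/2 > 0 ⇒ local minimum; g''(-1/2) = -9/2 < 0 ⇒ local maximum.
So the local maximum value is g(-1/2) = 59/16.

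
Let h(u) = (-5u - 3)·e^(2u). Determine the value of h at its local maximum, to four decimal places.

h'(u) = (-5)·e^(2u) + (-5u - 3)·2·e^(2u) = (-10u - 11)·e^(2u). Since e^(2u) > 0, the only critical point is u = -11/10.
h''(-11/10) has the same sign as -10 < 0, so this is a local maximum.
h(-11/10) = (5/2)·e^(-11/5) ≈ 0.2770.

0.2770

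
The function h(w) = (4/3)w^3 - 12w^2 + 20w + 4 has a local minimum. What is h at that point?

-88/3

h'(w) = 4w^2 - 24w + 20. Setting h'(w) = 0 gives w ∈ {1, 5}.
Second-derivative test with h''(w) = 8w - 24: h''(1) = -16 < 0 ⇒ local maximum; h''(5) = 16 > 0 ⇒ local minimum.
The local minimum is h(5) = -88/3.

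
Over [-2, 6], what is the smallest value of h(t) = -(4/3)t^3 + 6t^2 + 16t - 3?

-35/3

The derivative is -4t^2 + 12t + 16, which vanishes at t = -1 and t = 4.
Candidates: h(-2) = -1/3, h(-1) = -35/3, h(4) = 215/3, h(6) = 21.
The minimum over the interval is -35/3, attained at t = -1.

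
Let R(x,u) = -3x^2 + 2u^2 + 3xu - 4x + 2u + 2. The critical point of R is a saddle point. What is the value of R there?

∂R/∂x = -6x + 3u - 4 = 0 and ∂R/∂u = 3x + 4u + 2 = 0, so (x, u) = (-2/3, 0).
The Hessian has R_{xx} = -6, R_{uu} = 4, R_{xu} = 3, giving D = -33 < 0, so the point is a saddle point.
R(-2/3, 0) = 10/3.

10/3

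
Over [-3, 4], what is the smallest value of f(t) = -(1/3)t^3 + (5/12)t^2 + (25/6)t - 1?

The derivative is -t^2 + (5/6)t + 25/6, which vanishes at t = -5/3 and t = 5/2.
Candidates: f(-3) = -3/4,  f(-5/3) = -1699/324,  f(5/2) = 109/16,  f(4) = 1.
So the minimum is f(-5/3) = -1699/324.

-1699/324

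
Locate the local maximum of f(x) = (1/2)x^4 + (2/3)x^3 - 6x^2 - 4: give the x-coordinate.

0

f'(x) = 2x^3 + 2x^2 - 12x = 0 at x = -3, 0, 2.
f''(x) = 6x^2 + 4x - 12. f''(-3) = 30 > 0 ⇒ local minimum; f''(0) = -12 < 0 ⇒ local maximum; f''(2) = 20 > 0 ⇒ local minimum.
The local maximum is f(0) = -4.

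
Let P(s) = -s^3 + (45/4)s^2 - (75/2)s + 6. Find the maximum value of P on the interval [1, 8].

-85/4

P'(s) = -3s^2 + (45/2)s - 75/2, which vanishes at s = 5/2 and s = 5.
Compare values at every candidate in [1, 8]: P(1) = -85/4,  P(5/2) = -529/16,  P(5) = -101/4,  P(8) = -86.
Hence the absolute maximum is -85/4 at s = 1.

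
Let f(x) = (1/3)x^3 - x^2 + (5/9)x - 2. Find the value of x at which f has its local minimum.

5/3

f'(x) = x^2 - 2x + 5/9 = 0 at x = 1/3, 5/3.
f''(x) = 2x - 2. f''(1/3) = -4/3 < 0 ⇒ local maximum; f''(5/3) = 4/3 > 0 ⇒ local minimum.
Thus f has its local minimum at x = 5/3, with value -187/81.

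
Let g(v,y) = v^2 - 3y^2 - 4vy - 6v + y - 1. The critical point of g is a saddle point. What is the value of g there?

-159/28

∂g/∂v = 2v - 4y - 6 = 0 and ∂g/∂y = -4v - 6y + 1 = 0, so (v, y) = (10/7, -11/14).
The Hessian has g_{vv} = 2, g_{yy} = -6, g_{vy} = -4, giving D = -28 < 0, so the point is a saddle point.
g(10/7, -11/14) = -159/28.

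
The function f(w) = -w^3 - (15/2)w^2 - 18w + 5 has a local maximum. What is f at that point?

19

f'(w) = -3w^2 - 15w - 18 = 0 at w = -3, -2.
Second-derivative test with f''(w) = -6w - 15: f''(-3) = 3 > 0 ⇒ local minimum; f''(-2) = -3 < 0 ⇒ local maximum.
Thus f has its local maximum at w = -2, with value 19.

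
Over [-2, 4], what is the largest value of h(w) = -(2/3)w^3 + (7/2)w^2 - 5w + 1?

91/3

Differentiating, h'(w) = -2w^2 + 7w - 5; which vanishes at w = 1 and w = 5/2.
Evaluating at the critical points and endpoints: h(-2) = 91/3,  h(1) = -7/6,  h(5/2) = -1/24,  h(4) = -17/3.
Hence the absolute maximum is 91/3 at w = -2.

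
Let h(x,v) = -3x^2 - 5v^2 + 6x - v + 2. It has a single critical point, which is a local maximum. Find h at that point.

101/20

∂h/∂x = -6x + 6 = 0 and ∂h/∂v = -10v - 1 = 0, so (x, v) = (1, -1/10).
The Hessian has h_{xx} = -6, h_{vv} = -10, h_{xv} = 0, giving D = 60 > 0 with h_{xx} < 0, so the point is a local maximum.
h(1, -1/10) = 101/20.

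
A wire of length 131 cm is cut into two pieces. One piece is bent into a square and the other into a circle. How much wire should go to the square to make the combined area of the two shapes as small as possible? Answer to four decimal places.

Let x be the length used for the square. Square side x/4; circle radius (131−x)/(2π).
A(x) = (x/4)² + π·((131−x)/(2π))² = x²/16 + (131−x)²/(4π) for 0 ≤ x ≤ 131. A'(x) = x/8 − (131−x)/(2π) = 0 gives x = 4·131/(π+4) ≈ 73.3730.
A'' = 1/8 + 1/(2π) > 0, so this gives the minimum combined area; x ≈ 73.3730 cm to the square.

73.3730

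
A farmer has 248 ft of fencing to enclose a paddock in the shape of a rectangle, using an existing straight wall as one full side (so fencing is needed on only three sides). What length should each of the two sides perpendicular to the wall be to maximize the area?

Let the sides perpendicular to the wall have length x and the parallel side y, so 2x + y = 248 and the area is A = xy = x(248 − 2x).
A'(x) = 248 − 4x = 0 gives x = 62, and A''(x) = −4 < 0 confirms a maximum.
Then y = 248 − 2·62 = 124 and A = 7688.

62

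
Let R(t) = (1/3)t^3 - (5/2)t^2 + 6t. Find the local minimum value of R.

9/2

R'(t) = t^2 - 5t + 6. Setting R'(t) = 0 gives t ∈ {2, 3}.
Second-derivative test with R''(t) = 2t - 5: R''(2) = -1 < 0 ⇒ local maximum; R''(3) = 1 > 0 ⇒ local minimum.
The local minimum is R(3) = 9/2.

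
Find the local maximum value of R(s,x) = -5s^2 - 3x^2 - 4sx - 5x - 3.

-7/44

∂R/∂s = -10s - 4x = 0 and ∂R/∂x = -4s - 6x - 5 = 0, so (s, x) = (5/11, -25/22).
The Hessian has R_{ss} = -10, R_{xx} = -6, R_{sx} = -4, giving D = 44 > 0 with R_{ss} < 0, so the point is a local maximum.
R(5/11, -25/22) = -7/44.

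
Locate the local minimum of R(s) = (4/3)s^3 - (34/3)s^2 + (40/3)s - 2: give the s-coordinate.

5

R'(s) = 4s^2 - (68/3)s + 40/3 = 0 at s = 2/3, 5.
Second-derivative test with R''(s) = 8s - 68/3: R''(2/3) = -52/3 < 0 ⇒ local maximum; R''(5) = 52/3 > 0 ⇒ local minimum.
So the local minimum value is R(5) = -52.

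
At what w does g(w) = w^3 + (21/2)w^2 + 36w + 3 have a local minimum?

-3

Critical points: g'(w) = 3w^2 + 21w + 36 vanishes at w = -4, -3.
Since g''(w) = 6w + 21, we get g''(-4) = -3 < 0 ⇒ local maximum; g''(-3) = 3 > 0 ⇒ local minimum.
The local minimum is g(-3) = -75/2.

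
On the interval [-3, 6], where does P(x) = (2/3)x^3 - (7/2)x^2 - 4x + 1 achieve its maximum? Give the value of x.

-1/2

The derivative is 2x^2 - 7x - 4, which vanishes at x = -1/2 and x = 4.
Candidates: P(-3) = -73/2,  P(-1/2) = 49/24,  P(4) = -85/3,  P(6) = -5.
Hence the absolute maximum is 49/24 at x = -1/2.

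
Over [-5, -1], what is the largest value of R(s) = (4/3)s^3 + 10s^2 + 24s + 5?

-31/3

R'(s) = 4s^2 + 20s + 24, which vanishes at s = -3 and s = -2.
Compare values at every candidate in [-5, -1]: R(-5) = -95/3,  R(-3) = -13,  R(-2) = -41/3,  R(-1) = -31/3.
Hence the absolute maximum is -31/3 at s = -1.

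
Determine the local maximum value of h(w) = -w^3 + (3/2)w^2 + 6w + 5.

Critical points: h'(w) = -3w^2 + 3w + 6 vanishes at w = -1, 2.
Second-derivative test with h''(w) = -6w + 3: h''(-1) = 9 > 0 ⇒ local minimum; h''(2) = -9 < 0 ⇒ local maximum.
So the local maximum value is h(2) = 15.

15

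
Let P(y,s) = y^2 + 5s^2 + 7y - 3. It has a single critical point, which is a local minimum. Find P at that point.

∂P/∂y = 2y + 7 = 0 and ∂P/∂s = 10s = 0, so (y, s) = (-7/2, 0).
The Hessian has P_{yy} = 2, P_{ss} = 10, P_{ys} = 0, giving D = 20 > 0 with P_{yy} > 0, so the point is a local minimum.
P(-7/2, 0) = -61/4.

-61/4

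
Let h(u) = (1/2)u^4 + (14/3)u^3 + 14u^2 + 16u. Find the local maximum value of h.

-16/3

h'(u) = 2u^3 + 14u^2 + 28u + 16 = 0 at u = -4, -2, -1.
h''(u) = 6u^2 + 28u + 28. h''(-4) = 12 > 0 ⇒ local minimum; h''(-2) = -4 < 0 ⇒ local maximum; h''(-1) = 6 > 0 ⇒ local minimum.
The local maximum is h(-2) = -16/3.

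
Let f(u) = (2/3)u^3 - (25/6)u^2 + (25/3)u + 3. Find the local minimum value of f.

f'(u) = 2u^2 - (25/3)u + 25/3. Setting f'(u) = 0 gives u ∈ {5/3, 5/2}.
Since f''(u) = 4u - 25/3, we get f''(5/3) = -5/3 < 0 ⇒ local maximum; f''(5/2) = 5/3 > 0 ⇒ local minimum.
Thus f has its local minimum at u = 5/2, with value 197/24.

197/24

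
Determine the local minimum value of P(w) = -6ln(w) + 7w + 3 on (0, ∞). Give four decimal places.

P'(w) = -6/w + 7 = 0 gives w = 6/7.
P''(w) = 6/w², which is positive for w > 0, so this is a local minimum.
P(6/7) = -6·ln(6/7) + 6 + 3 ≈ 9.9249.

9.9249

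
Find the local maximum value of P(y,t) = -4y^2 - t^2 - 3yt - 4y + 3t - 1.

∂P/∂y = -8y - 3t - 4 = 0 and ∂P/∂t = -3y - 2t + 3 = 0, so (y, t) = (-17/7, 36/7).
The Hessian has P_{yy} = -8, P_{tt} = -2, P_{yt} = -3, giving D = 7 > 0 with P_{yy} < 0, so the point is a local maximum.
P(-17/7, 36/7) = 81/7.

81/7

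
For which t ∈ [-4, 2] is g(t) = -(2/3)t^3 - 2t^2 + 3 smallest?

Differentiating, g'(t) = -2t^2 - 4t; which vanishes at t = -2 and t = 0.
Evaluating at the critical points and endpoints: g(-4) = 41/3; g(-2) = 1/3; g(0) = 3; g(2) = -31/3.
Hence the absolute minimum is -31/3 at t = 2.

2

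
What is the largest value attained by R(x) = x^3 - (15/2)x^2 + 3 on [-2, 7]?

3

R'(x) = 3x^2 - 15x, which vanishes at x = 0 and x = 5.
Candidates: R(-2) = -35; R(0) = 3; R(5) = -119/2; R(7) = -43/2.
So the maximum is R(0) = 3.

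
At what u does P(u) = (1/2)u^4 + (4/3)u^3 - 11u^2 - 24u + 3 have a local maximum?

-1

P'(u) = 2u^3 + 4u^2 - 22u - 24 = 0 at u = -4, -1, 3.
P''(u) = 6u^2 + 8u - 22. P''(-4) = 42 > 0 ⇒ local minimum; P''(-1) = -24 < 0 ⇒ local maximum; P''(3) = 56 > 0 ⇒ local minimum.
So the local maximum value is P(-1) = 91/6.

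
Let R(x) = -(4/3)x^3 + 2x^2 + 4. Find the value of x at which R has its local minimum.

0

Critical points: R'(x) = -4x^2 + 4x vanishes at x = 0, 1.
Second-derivative test with R''(x) = -8x + 4: R''(0) = 4 > 0 ⇒ local minimum; R''(1) = -4 < 0 ⇒ local maximum.
The local minimum is R(0) = 4.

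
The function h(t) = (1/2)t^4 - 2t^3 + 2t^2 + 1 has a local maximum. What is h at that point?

Critical points: h'(t) = 2t^3 - 6t^2 + 4t vanishes at t = 0, 1, 2.
h''(t) = 6t^2 - 12t + 4. h''(0) = 4 > 0 ⇒ local minimum; h''(1) = -2 < 0 ⇒ local maximum; h''(2) = 4 > 0 ⇒ local minimum.
The local maximum is h(1) = 3/2.

3/2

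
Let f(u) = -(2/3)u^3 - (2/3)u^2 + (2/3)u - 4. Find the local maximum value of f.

-314/81

f'(u) = -2u^2 - (4/3)u + 2/3. Setting f'(u) = 0 gives u ∈ {-1, 1/3}.
Since f''(u) = -4u - 4/3, we get f''(-1) = 8/3 > 0 ⇒ local minimum; f''(1/3) = -8/3 < 0 ⇒ local maximum.
The local maximum is f(1/3) = -314/81.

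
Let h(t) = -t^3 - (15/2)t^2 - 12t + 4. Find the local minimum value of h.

-4

h'(t) = -3t^2 - 15t - 12. Setting h'(t) = 0 gives t ∈ {-4, -1}.
h''(t) = -6t - 15. h''(-4) = 9 > 0 ⇒ local minimum; h''(-1) = -9 < 0 ⇒ local maximum.
Thus h has its local minimum at t = -4, with value -4.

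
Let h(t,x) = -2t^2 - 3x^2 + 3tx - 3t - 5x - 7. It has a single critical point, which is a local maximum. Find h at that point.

∂h/∂t = -4t + 3x - 3 = 0 and ∂h/∂x = 3t - 6x - 5 = 0, so (t, x) = (-11/5, -29/15).
The Hessian has h_{tt} = -4, h_{xx} = -6, h_{tx} = 3, giving D = 15 > 0 with h_{tt} < 0, so the point is a local maximum.
h(-11/5, -29/15) = 17/15.

17/15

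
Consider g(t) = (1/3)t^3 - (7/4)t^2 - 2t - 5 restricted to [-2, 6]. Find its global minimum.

Differentiating, g'(t) = t^2 - (7/2)t - 2; which vanishes at t = -1/2 and t = 4.
Evaluating at the critical points and endpoints: g(-2) = -32/3, g(-1/2) = -215/48, g(4) = -59/3, g(6) = -8.
The minimum over the interval is -59/3, attained at t = 4.

-59/3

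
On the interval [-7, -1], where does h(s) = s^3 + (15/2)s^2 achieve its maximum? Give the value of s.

-5

Differentiating, h'(s) = 3s^2 + 15s; whose only zero in [-7, -1] is s = -5.
Compare values at every candidate in [-7, -1]: h(-7) = 49/2,  h(-5) = 125/2,  h(-1) = 13/2.
Hence the absolute maximum is 125/2 at s = -5.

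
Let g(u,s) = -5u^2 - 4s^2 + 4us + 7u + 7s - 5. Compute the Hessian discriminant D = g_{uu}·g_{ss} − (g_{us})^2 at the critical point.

64

∂g/∂u = -10u + 4s + 7 = 0 and ∂g/∂s = 4u - 8s + 7 = 0, so (u, s) = (21/16, 49/32).
The Hessian has g_{uu} = -10, g_{ss} = -8, g_{us} = 4, giving D = 64 > 0 with g_{uu} < 0, so the point is a local maximum.
D = (-10)·(-8) − (4)^2 = 64.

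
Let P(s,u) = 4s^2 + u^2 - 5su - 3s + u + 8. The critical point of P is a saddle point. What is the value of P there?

70/9

∂P/∂s = 8s - 5u - 3 = 0 and ∂P/∂u = -5s + 2u + 1 = 0, so (s, u) = (-1/9, -7/9).
The Hessian has P_{ss} = 8, P_{uu} = 2, P_{su} = -5, giving D = -9 < 0, so the point is a saddle point.
P(-1/9, -7/9) = 70/9.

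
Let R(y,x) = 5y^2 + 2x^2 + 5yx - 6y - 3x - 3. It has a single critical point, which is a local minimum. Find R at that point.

∂R/∂y = 10y + 5x - 6 = 0 and ∂R/∂x = 5y + 4x - 3 = 0, so (y, x) = (3/5, 0).
The Hessian has R_{yy} = 10, R_{xx} = 4, R_{yx} = 5, giving D = 15 > 0 with R_{yy} > 0, so the point is a local minimum.
R(3/5, 0) = -24/5.

-24/5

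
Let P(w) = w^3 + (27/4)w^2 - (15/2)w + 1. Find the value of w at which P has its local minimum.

P'(w) = 3w^2 + (27/2)w - 15/2. Setting P'(w) = 0 gives w ∈ {-5, 1/2}.
P''(w) = 6w + 27/2. P''(-5) = -33/2 < 0 ⇒ local maximum; P''(1/2) = 33/2 > 0 ⇒ local minimum.
The local minimum is P(1/2) = -15/16.

1/2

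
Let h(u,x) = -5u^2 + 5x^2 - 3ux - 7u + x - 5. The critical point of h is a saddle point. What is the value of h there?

∂h/∂u = -10u - 3x - 7 = 0 and ∂h/∂x = -3u + 10x + 1 = 0, so (u, x) = (-67/109, -31/109).
The Hessian has h_{uu} = -10, h_{xx} = 10, h_{ux} = -3, giving D = -109 < 0, so the point is a saddle point.
h(-67/109, -31/109) = -326/109.

-326/109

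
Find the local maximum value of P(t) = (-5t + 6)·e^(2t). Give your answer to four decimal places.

10.1380

P'(t) = (-5)·e^(2t) + (-5t + 6)·2·e^(2t) = (-10t + 7)·e^(2t). Since e^(2t) > 0, the only critical point is t = 7/10.
P''(7/10) has the same sign as -10 < 0, so this is a local maximum.
P(7/10) = (5/2)·e^(7/5) ≈ 10.1380.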